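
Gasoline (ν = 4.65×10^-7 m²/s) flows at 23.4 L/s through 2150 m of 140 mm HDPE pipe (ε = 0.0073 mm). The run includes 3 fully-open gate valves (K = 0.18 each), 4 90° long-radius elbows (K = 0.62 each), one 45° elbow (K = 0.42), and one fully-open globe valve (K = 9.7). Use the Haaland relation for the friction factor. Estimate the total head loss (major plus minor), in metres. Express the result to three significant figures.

H_L ≈ 26.6 m

V = 4Q/(πD²) = 1.520 m/s; V²/2g = 0.1178 m
Re = 4.58×10^5, ε/D = 5.21×10^-5 → f = 0.01387 (Haaland)
Major: h_f = f(L/D)·V²/2g = 0.01387·15357·0.1178 = 25.09 m
Minor: ΣK = 13.1; h_m = ΣK·V²/2g = 1.548 m
Total H_L = 25.09 + 1.548 = 26.64 m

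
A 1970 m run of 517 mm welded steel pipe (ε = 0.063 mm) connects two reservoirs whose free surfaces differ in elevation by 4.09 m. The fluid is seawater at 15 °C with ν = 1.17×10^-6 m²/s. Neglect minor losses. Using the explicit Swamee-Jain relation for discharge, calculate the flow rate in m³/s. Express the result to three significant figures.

Swamee-Jain (Type II): Q = -0.965·√(gD⁵h_f/L)·ln[ε/(3.7D) + √(3.17ν²L/(gD³h_f))]
√(gD⁵h_f/L) = √(9.81·0.517⁵·4.09/1970) = 0.02743
ε/(3.7D) = 3.29×10^-5; √(3.17ν²L/(gD³h_f)) = 3.93×10^-5
Q = -0.965·0.02743·ln(7.220×10^-5) = 0.2524 m³/s
Check: V = 1.20 m/s, Re = 5.31×10^5, f = 0.01462, h_f = 4.11 m ≈ 4.09 m ✓

Q ≈ 0.252 m³/s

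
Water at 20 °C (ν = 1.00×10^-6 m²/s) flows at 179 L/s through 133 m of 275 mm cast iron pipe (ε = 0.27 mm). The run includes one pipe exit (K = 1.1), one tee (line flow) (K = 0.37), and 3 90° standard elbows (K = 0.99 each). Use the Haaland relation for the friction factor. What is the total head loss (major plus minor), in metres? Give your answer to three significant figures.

H_L ≈ 6.51 m

V = 4Q/(πD²) = 3.014 m/s; V²/2g = 0.4629 m
Re = 8.29×10^5, ε/D = 9.82×10^-4 → f = 0.01991 (Haaland)
Major: h_f = f(L/D)·V²/2g = 0.01991·483.6·0.4629 = 4.458 m
Minor: ΣK = 4.44; h_m = ΣK·V²/2g = 2.055 m
Total H_L = 4.458 + 2.055 = 6.513 m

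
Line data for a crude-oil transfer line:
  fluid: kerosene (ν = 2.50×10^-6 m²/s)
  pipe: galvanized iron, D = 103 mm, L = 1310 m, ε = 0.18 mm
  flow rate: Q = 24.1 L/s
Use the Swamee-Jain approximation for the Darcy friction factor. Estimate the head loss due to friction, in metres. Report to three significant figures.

V = 4Q/(πD²) = 4·0.0241/(π·0.103²) = 2.892 m/s
Re = VD/ν = 2.892·0.103/2.50×10^-6 = 1.19×10^5 → turbulent
ε/D = 0.18/103 = 0.00175
Swamee-Jain: f = 0.02438
h_f = f(L/D)V²/(2g) = 0.02438·(1310/0.103)·2.892²/(2·9.81) = 132.2 m

h_f ≈ 132 m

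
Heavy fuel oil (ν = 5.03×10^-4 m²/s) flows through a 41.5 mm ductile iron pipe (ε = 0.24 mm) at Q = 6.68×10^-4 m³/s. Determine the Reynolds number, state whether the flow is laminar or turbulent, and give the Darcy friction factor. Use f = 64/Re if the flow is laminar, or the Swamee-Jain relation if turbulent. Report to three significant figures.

Re ≈ 40.7; laminar; f = 64/Re ≈ 1.57

V = 4Q/(πD²) = 0.4938 m/s
Re = VD/ν = 0.4938·0.0415/5.03×10^-4 = 40.7
Re < 2300 → laminar → f = 64/Re = 1.571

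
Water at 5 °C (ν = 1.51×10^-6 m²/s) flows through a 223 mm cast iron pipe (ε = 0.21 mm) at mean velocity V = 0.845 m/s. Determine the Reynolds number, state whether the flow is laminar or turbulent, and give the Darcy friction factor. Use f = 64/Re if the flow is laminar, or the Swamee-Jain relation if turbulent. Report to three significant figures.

Re ≈ 1.25×10^5; turbulent; f ≈ 0.0217

Re = VD/ν = 0.8450·0.223/1.51×10^-6 = 1.25×10^5
Re > 4000 → turbulent; ε/D = 9.42×10^-4
Swamee-Jain: f = 0.02170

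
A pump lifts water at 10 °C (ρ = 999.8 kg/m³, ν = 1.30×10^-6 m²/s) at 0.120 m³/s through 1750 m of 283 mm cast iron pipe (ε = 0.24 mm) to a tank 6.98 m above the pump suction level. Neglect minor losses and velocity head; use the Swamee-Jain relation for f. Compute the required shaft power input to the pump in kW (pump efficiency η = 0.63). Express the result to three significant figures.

V = 4Q/(πD²) = 1.908 m/s; Re = 4.15×10^5; ε/D = 8.48×10^-4; f = 0.01980
h_f = f(L/D)V²/2g = 22.71 m
Total head H = z + h_f = 6.98 + 22.71 = 29.69 m
P_hyd = ρgQH = 999.8·9.81·0.120·29.69 = 34.94 kW
P_shaft = P_hyd/η = 34.94/0.63 = 55.47 kW

P_shaft ≈ 55.5 kW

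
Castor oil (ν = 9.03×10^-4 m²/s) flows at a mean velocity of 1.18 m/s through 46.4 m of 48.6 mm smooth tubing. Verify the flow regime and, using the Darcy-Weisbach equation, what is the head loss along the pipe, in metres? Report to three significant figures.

Re = VD/ν = 1.18·0.04860/9.03×10^-4 = 63.5 → laminar (Re < 2300)
f = 64/Re = 1.008
h_f = f(L/D)V²/(2g) = 1.008·(46.4/0.04860)·1.18²/(2·9.81) = 68.28 m

h_f ≈ 68.3 m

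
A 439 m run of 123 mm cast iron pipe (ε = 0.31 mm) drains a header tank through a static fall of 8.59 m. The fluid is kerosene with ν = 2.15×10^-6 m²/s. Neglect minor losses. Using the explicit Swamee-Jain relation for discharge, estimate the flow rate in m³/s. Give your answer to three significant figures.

Swamee-Jain (Type II): Q = -0.965·√(gD⁵h_f/L)·ln[ε/(3.7D) + √(3.17ν²L/(gD³h_f))]
√(gD⁵h_f/L) = √(9.81·0.123⁵·8.59/439) = 0.002325
ε/(3.7D) = 6.81×10^-4; √(3.17ν²L/(gD³h_f)) = 2.03×10^-4
Q = -0.965·0.002325·ln(8.837×10^-4) = 0.01577 m³/s
Check: V = 1.33 m/s, Re = 7.59×10^4, f = 0.02707, h_f = 8.68 m ≈ 8.59 m ✓

Q ≈ 0.0158 m³/s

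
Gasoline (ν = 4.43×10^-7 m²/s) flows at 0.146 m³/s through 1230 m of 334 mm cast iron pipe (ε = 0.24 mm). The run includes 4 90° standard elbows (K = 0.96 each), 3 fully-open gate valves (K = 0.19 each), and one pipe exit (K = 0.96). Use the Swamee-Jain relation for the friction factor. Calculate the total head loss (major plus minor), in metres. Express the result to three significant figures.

V = 4Q/(πD²) = 1.666 m/s; V²/2g = 0.1415 m
Re = 1.26×10^6, ε/D = 7.19×10^-4 → f = 0.01854 (Swamee-Jain)
Major: h_f = f(L/D)·V²/2g = 0.01854·3683·0.1415 = 9.664 m
Minor: ΣK = 5.37; h_m = ΣK·V²/2g = 0.7600 m
Total H_L = 9.664 + 0.7600 = 10.42 m

H_L ≈ 10.4 m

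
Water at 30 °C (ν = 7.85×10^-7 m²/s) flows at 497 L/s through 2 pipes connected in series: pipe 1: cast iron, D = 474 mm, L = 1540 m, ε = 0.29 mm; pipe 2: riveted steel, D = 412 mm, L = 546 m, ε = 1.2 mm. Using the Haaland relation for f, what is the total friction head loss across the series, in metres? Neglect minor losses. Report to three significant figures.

H ≈ 47.8 m

Pipe 1: V = 2.817 m/s, Re = 1.70×10^6, ε/D = 6.12×10^-4, f = 0.01774, h_1 = f(L/D)V²/2g = 23.31 m
Pipe 2: V = 3.728 m/s, Re = 1.96×10^6, ε/D = 0.00291, f = 0.02607, h_2 = f(L/D)V²/2g = 24.47 m
Series → Q common, losses add: H = Σh = 47.78 m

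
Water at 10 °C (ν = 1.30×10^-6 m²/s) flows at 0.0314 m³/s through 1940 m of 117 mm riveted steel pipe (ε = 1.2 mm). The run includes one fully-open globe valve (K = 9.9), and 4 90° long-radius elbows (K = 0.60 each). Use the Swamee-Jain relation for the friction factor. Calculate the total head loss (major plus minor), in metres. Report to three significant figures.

H_L ≈ 283 m

V = 4Q/(πD²) = 2.921 m/s; V²/2g = 0.4347 m
Re = 2.63×10^5, ε/D = 0.0103 → f = 0.03858 (Swamee-Jain)
Major: h_f = f(L/D)·V²/2g = 0.03858·16581·0.4347 = 278.1 m
Minor: ΣK = 12.3; h_m = ΣK·V²/2g = 5.347 m
Total H_L = 278.1 + 5.347 = 283.5 m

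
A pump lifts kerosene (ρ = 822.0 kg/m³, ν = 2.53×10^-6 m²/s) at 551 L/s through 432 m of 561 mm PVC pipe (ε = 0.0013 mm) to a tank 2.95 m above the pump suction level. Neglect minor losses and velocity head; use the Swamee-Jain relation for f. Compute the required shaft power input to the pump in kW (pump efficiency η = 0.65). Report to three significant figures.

P_shaft ≈ 37.7 kW

V = 4Q/(πD²) = 2.229 m/s; Re = 4.94×10^5; ε/D = 2.32×10^-6; f = 0.01315
h_f = f(L/D)V²/2g = 2.566 m
Total head H = z + h_f = 2.95 + 2.566 = 5.516 m
P_hyd = ρgQH = 822.0·9.81·0.551·5.516 = 24.51 kW
P_shaft = P_hyd/η = 24.51/0.65 = 37.70 kW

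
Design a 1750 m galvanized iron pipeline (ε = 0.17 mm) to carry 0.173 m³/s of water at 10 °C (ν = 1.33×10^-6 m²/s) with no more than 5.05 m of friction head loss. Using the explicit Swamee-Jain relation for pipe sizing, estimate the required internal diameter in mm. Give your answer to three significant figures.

D ≈ 438 mm

Swamee-Jain (Type III): D = 0.66·[ε^1.25·(LQ²/(gh_f))^4.75 + ν·Q^9.4·(L/(gh_f))^5.2]^0.04
LQ²/(gh_f) = 1.057; L/(gh_f) = 35.32
Term 1 = ε^1.25·(…)^4.75 = 2.53×10^-5; Term 2 = ν·Q^9.4·(…)^5.2 = 1.03×10^-5
D = 0.66·(2.53×10^-5 + 1.03×10^-5)^0.04 = 0.4381 m = 438 mm
Check: V = 1.15 m/s, Re = 3.78×10^5, f = 0.01734, h_f = 4.65 m ≈ 5.05 m ✓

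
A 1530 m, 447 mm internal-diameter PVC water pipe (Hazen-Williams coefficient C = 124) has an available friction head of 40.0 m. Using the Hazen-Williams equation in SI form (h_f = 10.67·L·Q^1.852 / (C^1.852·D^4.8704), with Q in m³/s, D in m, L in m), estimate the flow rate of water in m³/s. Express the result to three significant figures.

Q ≈ 0.581 m³/s

Rearranging: Q = [h_f·C^1.852·D^4.8704 / (10.67·L)]^(1/1.852)
Q = [40.0·124^1.852·0.447^4.8704 / (10.67·1530)]^0.540 = 0.5809 m³/s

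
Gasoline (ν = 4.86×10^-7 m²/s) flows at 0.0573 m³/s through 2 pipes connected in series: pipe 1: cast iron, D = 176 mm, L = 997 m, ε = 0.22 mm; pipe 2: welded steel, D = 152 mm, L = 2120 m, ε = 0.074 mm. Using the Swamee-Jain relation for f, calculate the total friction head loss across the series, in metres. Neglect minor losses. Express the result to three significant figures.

Pipe 1: V = 2.355 m/s, Re = 8.53×10^5, ε/D = 0.00125, f = 0.02114, h_1 = f(L/D)V²/2g = 33.86 m
Pipe 2: V = 3.158 m/s, Re = 9.88×10^5, ε/D = 4.87×10^-4, f = 0.01722, h_2 = f(L/D)V²/2g = 122.0 m
Series → Q common, losses add: H = Σh = 155.9 m

H ≈ 156 m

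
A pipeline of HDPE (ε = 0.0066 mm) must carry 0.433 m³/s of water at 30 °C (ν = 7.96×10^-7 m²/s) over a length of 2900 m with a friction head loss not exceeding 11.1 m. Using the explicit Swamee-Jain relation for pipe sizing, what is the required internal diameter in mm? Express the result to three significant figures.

D ≈ 546 mm

Swamee-Jain (Type III): D = 0.66·[ε^1.25·(LQ²/(gh_f))^4.75 + ν·Q^9.4·(L/(gh_f))^5.2]^0.04
LQ²/(gh_f) = 4.993; L/(gh_f) = 26.63
Term 1 = ε^1.25·(…)^4.75 = 6.95×10^-4; Term 2 = ν·Q^9.4·(…)^5.2 = 0.00787
D = 0.66·(6.95×10^-4 + 0.00787)^0.04 = 0.5456 m = 546 mm
Check: V = 1.85 m/s, Re = 1.27×10^6, f = 0.01150, h_f = 10.7 m ≈ 11.1 m ✓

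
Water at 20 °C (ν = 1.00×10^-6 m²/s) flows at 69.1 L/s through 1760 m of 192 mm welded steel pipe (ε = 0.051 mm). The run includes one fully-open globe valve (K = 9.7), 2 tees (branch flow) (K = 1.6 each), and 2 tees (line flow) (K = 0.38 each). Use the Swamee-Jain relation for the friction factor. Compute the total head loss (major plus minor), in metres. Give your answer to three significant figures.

V = 4Q/(πD²) = 2.387 m/s; V²/2g = 0.2903 m
Re = 4.58×10^5, ε/D = 2.66×10^-4 → f = 0.01620 (Swamee-Jain)
Major: h_f = f(L/D)·V²/2g = 0.01620·9167·0.2903 = 43.11 m
Minor: ΣK = 13.7; h_m = ΣK·V²/2g = 3.966 m
Total H_L = 43.11 + 3.966 = 47.08 m

H_L ≈ 47.1 m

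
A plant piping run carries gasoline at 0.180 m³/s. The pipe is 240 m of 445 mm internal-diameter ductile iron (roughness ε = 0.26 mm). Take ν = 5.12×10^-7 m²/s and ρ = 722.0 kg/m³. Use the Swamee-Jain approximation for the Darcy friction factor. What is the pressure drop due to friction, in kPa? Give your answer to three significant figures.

Δp ≈ 4.65 kPa

V = 4Q/(πD²) = 4·0.180/(π·0.445²) = 1.157 m/s
Re = VD/ν = 1.157·0.445/5.12×10^-7 = 1.01×10^6 → turbulent
ε/D = 0.26/445 = 5.84×10^-4
Swamee-Jain: f = 0.01784
h_f = f(L/D)V²/(2g) = 0.01784·(240/0.445)·1.157²/(2·9.81) = 0.6570 m
Δp = ρg·h_f = 722.0·9.81·0.6570 = 4.653 kPa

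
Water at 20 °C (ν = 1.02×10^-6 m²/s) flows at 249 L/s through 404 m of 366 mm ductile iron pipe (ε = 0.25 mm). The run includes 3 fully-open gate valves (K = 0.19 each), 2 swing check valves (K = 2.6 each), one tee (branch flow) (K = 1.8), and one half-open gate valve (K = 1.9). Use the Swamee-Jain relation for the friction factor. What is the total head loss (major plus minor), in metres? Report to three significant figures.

V = 4Q/(πD²) = 2.367 m/s; V²/2g = 0.2855 m
Re = 8.49×10^5, ε/D = 6.83×10^-4 → f = 0.01851 (Swamee-Jain)
Major: h_f = f(L/D)·V²/2g = 0.01851·1104·0.2855 = 5.832 m
Minor: ΣK = 9.47; h_m = ΣK·V²/2g = 2.704 m
Total H_L = 5.832 + 2.704 = 8.535 m

H_L ≈ 8.54 m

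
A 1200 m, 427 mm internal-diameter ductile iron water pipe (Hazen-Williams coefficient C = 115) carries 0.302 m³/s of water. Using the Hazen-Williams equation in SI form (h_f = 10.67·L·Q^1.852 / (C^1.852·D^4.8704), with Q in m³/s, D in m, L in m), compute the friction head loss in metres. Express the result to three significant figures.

h_f = 10.67·1200·0.302^1.852 / (115^1.852·0.427^4.8704) = 13.42 m

h_f ≈ 13.4 m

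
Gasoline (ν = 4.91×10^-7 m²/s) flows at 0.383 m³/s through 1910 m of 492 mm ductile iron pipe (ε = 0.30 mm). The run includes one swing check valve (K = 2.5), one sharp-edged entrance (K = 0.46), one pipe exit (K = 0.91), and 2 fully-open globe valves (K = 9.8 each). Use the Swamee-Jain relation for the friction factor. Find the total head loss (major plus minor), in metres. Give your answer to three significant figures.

V = 4Q/(πD²) = 2.015 m/s; V²/2g = 0.2069 m
Re = 2.02×10^6, ε/D = 6.10×10^-4 → f = 0.01776 (Swamee-Jain)
Major: h_f = f(L/D)·V²/2g = 0.01776·3882·0.2069 = 14.26 m
Minor: ΣK = 23.5; h_m = ΣK·V²/2g = 4.855 m
Total H_L = 14.26 + 4.855 = 19.11 m

H_L ≈ 19.1 m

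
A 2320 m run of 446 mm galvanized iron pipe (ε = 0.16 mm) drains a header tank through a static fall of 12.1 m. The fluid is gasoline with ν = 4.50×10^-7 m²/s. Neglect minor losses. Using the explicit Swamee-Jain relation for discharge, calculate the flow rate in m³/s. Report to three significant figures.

Q ≈ 0.265 m³/s

Swamee-Jain (Type II): Q = -0.965·√(gD⁵h_f/L)·ln[ε/(3.7D) + √(3.17ν²L/(gD³h_f))]
√(gD⁵h_f/L) = √(9.81·0.446⁵·12.1/2320) = 0.03005
ε/(3.7D) = 9.70×10^-5; √(3.17ν²L/(gD³h_f)) = 1.19×10^-5
Q = -0.965·0.03005·ln(1.088×10^-4) = 0.2646 m³/s
Check: V = 1.69 m/s, Re = 1.68×10^6, f = 0.01599, h_f = 12.2 m ≈ 12.1 m ✓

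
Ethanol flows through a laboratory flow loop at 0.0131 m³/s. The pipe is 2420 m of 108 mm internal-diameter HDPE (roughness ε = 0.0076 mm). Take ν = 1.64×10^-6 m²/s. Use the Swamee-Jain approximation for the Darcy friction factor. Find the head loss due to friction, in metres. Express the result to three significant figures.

h_f ≈ 43.2 m

V = 4Q/(πD²) = 4·0.0131/(π·0.108²) = 1.430 m/s
Re = VD/ν = 1.430·0.108/1.64×10^-6 = 9.42×10^4 → turbulent
ε/D = 0.0076/108 = 7.04×10^-5
Swamee-Jain: f = 0.01850
h_f = f(L/D)V²/(2g) = 0.01850·(2420/0.108)·1.430²/(2·9.81) = 43.19 m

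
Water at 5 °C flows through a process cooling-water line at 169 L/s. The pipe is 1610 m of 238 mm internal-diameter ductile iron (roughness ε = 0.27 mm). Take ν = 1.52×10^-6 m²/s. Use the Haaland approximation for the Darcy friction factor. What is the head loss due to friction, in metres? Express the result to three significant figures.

h_f ≈ 103 m

V = 4Q/(πD²) = 4·0.169/(π·0.238²) = 3.799 m/s
Re = VD/ν = 3.799·0.238/1.52×10^-6 = 5.95×10^5 → turbulent
ε/D = 0.27/238 = 0.00113
Haaland: f = 0.02070
h_f = f(L/D)V²/(2g) = 0.02070·(1610/0.238)·3.799²/(2·9.81) = 103.0 m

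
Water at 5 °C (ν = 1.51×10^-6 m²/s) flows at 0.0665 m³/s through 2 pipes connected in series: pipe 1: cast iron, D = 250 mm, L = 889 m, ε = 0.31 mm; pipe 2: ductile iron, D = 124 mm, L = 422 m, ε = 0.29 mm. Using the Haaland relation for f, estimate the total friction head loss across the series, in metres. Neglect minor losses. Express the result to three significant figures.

Pipe 1: V = 1.355 m/s, Re = 2.24×10^5, ε/D = 0.00124, f = 0.02171, h_1 = f(L/D)V²/2g = 7.223 m
Pipe 2: V = 5.507 m/s, Re = 4.52×10^5, ε/D = 0.00234, f = 0.02479, h_2 = f(L/D)V²/2g = 130.4 m
Series → Q common, losses add: H = Σh = 137.6 m

H ≈ 138 m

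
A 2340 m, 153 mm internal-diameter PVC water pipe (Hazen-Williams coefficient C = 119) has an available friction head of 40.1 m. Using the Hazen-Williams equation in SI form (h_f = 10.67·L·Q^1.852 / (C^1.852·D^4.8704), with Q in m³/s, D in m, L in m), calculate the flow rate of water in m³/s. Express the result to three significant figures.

Q ≈ 0.0265 m³/s

Rearranging: Q = [h_f·C^1.852·D^4.8704 / (10.67·L)]^(1/1.852)
Q = [40.1·119^1.852·0.153^4.8704 / (10.67·2340)]^0.540 = 0.02647 m³/s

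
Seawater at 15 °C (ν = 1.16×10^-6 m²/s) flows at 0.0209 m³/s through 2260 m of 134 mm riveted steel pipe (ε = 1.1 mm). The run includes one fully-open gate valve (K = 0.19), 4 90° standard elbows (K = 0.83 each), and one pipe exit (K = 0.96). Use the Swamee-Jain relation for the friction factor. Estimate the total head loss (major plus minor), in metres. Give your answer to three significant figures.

V = 4Q/(πD²) = 1.482 m/s; V²/2g = 0.1119 m
Re = 1.71×10^5, ε/D = 0.00821 → f = 0.03607 (Swamee-Jain)
Major: h_f = f(L/D)·V²/2g = 0.03607·16866·0.1119 = 68.11 m
Minor: ΣK = 4.47; h_m = ΣK·V²/2g = 0.5004 m
Total H_L = 68.11 + 0.5004 = 68.61 m

H_L ≈ 68.6 m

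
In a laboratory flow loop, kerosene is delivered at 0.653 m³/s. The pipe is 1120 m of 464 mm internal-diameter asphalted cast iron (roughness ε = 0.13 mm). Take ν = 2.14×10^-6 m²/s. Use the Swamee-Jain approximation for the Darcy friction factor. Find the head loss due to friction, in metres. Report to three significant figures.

h_f ≈ 28.8 m

V = 4Q/(πD²) = 4·0.653/(π·0.464²) = 3.862 m/s
Re = VD/ν = 3.862·0.464/2.14×10^-6 = 8.37×10^5 → turbulent
ε/D = 0.13/464 = 2.80×10^-4
Swamee-Jain: f = 0.01571
h_f = f(L/D)V²/(2g) = 0.01571·(1120/0.464)·3.862²/(2·9.81) = 28.82 m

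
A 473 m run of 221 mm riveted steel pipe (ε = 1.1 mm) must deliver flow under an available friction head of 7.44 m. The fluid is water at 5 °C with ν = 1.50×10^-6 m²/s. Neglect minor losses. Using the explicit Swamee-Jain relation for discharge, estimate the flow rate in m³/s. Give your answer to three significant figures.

Swamee-Jain (Type II): Q = -0.965·√(gD⁵h_f/L)·ln[ε/(3.7D) + √(3.17ν²L/(gD³h_f))]
√(gD⁵h_f/L) = √(9.81·0.221⁵·7.44/473) = 0.009019
ε/(3.7D) = 0.00135; √(3.17ν²L/(gD³h_f)) = 6.54×10^-5
Q = -0.965·0.009019·ln(0.001411) = 0.05713 m³/s
Check: V = 1.49 m/s, Re = 2.19×10^5, f = 0.03093, h_f = 7.48 m ≈ 7.44 m ✓

Q ≈ 0.0571 m³/s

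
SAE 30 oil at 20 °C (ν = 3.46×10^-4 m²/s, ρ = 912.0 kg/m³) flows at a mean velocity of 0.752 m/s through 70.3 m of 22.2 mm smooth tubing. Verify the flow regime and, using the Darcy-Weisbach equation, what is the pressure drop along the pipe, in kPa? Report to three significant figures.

Re = VD/ν = 0.752·0.02220/3.46×10^-4 = 48.2 → laminar (Re < 2300)
f = 64/Re = 1.326
h_f = f(L/D)V²/(2g) = 1.326·(70.3/0.02220)·0.752²/(2·9.81) = 121.1 m
Δp = ρg·h_f = 912.0·9.81·121.1 = 1083 kPa

Δp ≈ 1080 kPa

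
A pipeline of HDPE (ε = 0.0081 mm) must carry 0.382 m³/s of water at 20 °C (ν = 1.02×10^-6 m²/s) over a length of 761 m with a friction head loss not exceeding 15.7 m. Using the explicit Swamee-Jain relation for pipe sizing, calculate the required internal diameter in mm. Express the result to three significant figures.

D ≈ 372 mm

Swamee-Jain (Type III): D = 0.66·[ε^1.25·(LQ²/(gh_f))^4.75 + ν·Q^9.4·(L/(gh_f))^5.2]^0.04
LQ²/(gh_f) = 0.7210; L/(gh_f) = 4.941
Term 1 = ε^1.25·(…)^4.75 = 9.14×10^-8; Term 2 = ν·Q^9.4·(…)^5.2 = 4.87×10^-7
D = 0.66·(9.14×10^-8 + 4.87×10^-7)^0.04 = 0.3716 m = 372 mm
Check: V = 3.52 m/s, Re = 1.28×10^6, f = 0.01173, h_f = 15.2 m ≈ 15.7 m ✓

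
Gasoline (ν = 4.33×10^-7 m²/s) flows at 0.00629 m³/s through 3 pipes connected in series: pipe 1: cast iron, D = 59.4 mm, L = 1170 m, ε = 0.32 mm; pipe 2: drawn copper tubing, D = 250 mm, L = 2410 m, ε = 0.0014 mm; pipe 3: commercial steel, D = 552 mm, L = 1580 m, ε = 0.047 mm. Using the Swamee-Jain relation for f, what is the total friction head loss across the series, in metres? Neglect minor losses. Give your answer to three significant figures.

H ≈ 163 m

Pipe 1: V = 2.270 m/s, Re = 3.11×10^5, ε/D = 0.00539, f = 0.03149, h_1 = f(L/D)V²/2g = 162.9 m
Pipe 2: V = 0.1281 m/s, Re = 7.40×10^4, ε/D = 5.60×10^-6, f = 0.01907, h_2 = f(L/D)V²/2g = 0.1539 m
Pipe 3: V = 0.02628 m/s, Re = 3.35×10^4, ε/D = 8.51×10^-5, f = 0.02305, h_3 = f(L/D)V²/2g = 0.002323 m
Series → Q common, losses add: H = Σh = 163.0 m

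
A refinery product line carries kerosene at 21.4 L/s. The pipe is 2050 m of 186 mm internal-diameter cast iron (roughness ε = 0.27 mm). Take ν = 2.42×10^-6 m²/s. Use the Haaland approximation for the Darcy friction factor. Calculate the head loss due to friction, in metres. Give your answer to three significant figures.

h_f ≈ 8.52 m

V = 4Q/(πD²) = 4·0.0214/(π·0.186²) = 0.7876 m/s
Re = VD/ν = 0.7876·0.186/2.42×10^-6 = 6.05×10^4 → turbulent
ε/D = 0.27/186 = 0.00145
Haaland: f = 0.02444
h_f = f(L/D)V²/(2g) = 0.02444·(2050/0.186)·0.7876²/(2·9.81) = 8.517 m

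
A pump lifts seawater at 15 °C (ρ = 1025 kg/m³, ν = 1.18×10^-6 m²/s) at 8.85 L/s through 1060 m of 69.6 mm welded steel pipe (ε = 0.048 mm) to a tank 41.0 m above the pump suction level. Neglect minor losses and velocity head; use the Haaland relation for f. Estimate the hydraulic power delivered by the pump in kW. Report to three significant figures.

P_hyd ≈ 11.2 kW

V = 4Q/(πD²) = 2.326 m/s; Re = 1.37×10^5; ε/D = 6.90×10^-4; f = 0.02018
h_f = f(L/D)V²/2g = 84.75 m
Total head H = z + h_f = 41.0 + 84.75 = 125.8 m
P_hyd = ρgQH = 1025·9.81·0.00885·125.8 = 11.19 kW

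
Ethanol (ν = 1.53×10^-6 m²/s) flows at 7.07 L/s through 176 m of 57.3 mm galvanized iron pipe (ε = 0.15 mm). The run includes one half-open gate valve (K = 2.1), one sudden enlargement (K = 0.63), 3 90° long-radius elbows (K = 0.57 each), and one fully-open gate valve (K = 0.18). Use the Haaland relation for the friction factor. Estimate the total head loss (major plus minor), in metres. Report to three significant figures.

H_L ≈ 32.9 m

V = 4Q/(πD²) = 2.742 m/s; V²/2g = 0.3831 m
Re = 1.03×10^5, ε/D = 0.00262 → f = 0.02649 (Haaland)
Major: h_f = f(L/D)·V²/2g = 0.02649·3072·0.3831 = 31.17 m
Minor: ΣK = 4.62; h_m = ΣK·V²/2g = 1.770 m
Total H_L = 31.17 + 1.770 = 32.94 m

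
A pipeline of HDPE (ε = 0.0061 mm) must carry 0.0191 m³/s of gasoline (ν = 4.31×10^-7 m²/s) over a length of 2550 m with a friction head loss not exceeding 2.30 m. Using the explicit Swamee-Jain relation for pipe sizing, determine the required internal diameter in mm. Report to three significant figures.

Swamee-Jain (Type III): D = 0.66·[ε^1.25·(LQ²/(gh_f))^4.75 + ν·Q^9.4·(L/(gh_f))^5.2]^0.04
LQ²/(gh_f) = 0.04123; L/(gh_f) = 113.0
Term 1 = ε^1.25·(…)^4.75 = 8.02×10^-14; Term 2 = ν·Q^9.4·(…)^5.2 = 1.42×10^-12
D = 0.66·(8.02×10^-14 + 1.42×10^-12)^0.04 = 0.2221 m = 222 mm
Check: V = 0.493 m/s, Re = 2.54×10^5, f = 0.01512, h_f = 2.15 m ≈ 2.30 m ✓

D ≈ 222 mm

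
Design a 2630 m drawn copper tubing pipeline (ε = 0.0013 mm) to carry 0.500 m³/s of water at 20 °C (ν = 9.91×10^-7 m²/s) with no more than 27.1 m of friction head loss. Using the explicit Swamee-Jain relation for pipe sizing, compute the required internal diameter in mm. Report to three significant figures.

D ≈ 471 mm

Swamee-Jain (Type III): D = 0.66·[ε^1.25·(LQ²/(gh_f))^4.75 + ν·Q^9.4·(L/(gh_f))^5.2]^0.04
LQ²/(gh_f) = 2.473; L/(gh_f) = 9.893
Term 1 = ε^1.25·(…)^4.75 = 3.24×10^-6; Term 2 = ν·Q^9.4·(…)^5.2 = 2.20×10^-4
D = 0.66·(3.24×10^-6 + 2.20×10^-4)^0.04 = 0.4715 m = 471 mm
Check: V = 2.86 m/s, Re = 1.36×10^6, f = 0.01111, h_f = 25.9 m ≈ 27.1 m ✓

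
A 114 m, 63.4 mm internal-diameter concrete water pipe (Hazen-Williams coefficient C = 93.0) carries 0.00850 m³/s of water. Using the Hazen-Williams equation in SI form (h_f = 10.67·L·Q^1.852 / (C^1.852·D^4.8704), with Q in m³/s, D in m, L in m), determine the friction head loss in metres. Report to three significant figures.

h_f ≈ 27.5 m

h_f = 10.67·114·0.00850^1.852 / (93.0^1.852·0.0634^4.8704) = 27.48 m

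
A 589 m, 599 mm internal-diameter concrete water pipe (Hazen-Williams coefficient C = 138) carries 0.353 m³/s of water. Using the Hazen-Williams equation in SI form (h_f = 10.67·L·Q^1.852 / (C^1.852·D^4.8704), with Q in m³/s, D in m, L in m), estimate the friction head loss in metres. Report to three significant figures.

h_f ≈ 1.21 m

h_f = 10.67·589·0.353^1.852 / (138^1.852·0.599^4.8704) = 1.207 m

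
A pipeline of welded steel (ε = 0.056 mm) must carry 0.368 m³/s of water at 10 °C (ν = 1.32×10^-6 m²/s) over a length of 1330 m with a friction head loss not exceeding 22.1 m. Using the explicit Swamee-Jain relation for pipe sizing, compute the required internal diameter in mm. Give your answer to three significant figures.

Swamee-Jain (Type III): D = 0.66·[ε^1.25·(LQ²/(gh_f))^4.75 + ν·Q^9.4·(L/(gh_f))^5.2]^0.04
LQ²/(gh_f) = 0.8308; L/(gh_f) = 6.135
Term 1 = ε^1.25·(…)^4.75 = 2.01×10^-6; Term 2 = ν·Q^9.4·(…)^5.2 = 1.37×10^-6
D = 0.66·(2.01×10^-6 + 1.37×10^-6)^0.04 = 0.3987 m = 399 mm
Check: V = 2.95 m/s, Re = 8.90×10^5, f = 0.01418, h_f = 20.9 m ≈ 22.1 m ✓

D ≈ 399 mm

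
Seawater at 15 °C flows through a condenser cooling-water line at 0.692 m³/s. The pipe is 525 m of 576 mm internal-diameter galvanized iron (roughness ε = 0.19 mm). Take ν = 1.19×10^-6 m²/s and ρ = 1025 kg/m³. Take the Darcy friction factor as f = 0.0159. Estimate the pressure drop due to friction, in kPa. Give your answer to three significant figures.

Δp ≈ 52.4 kPa

V = 4Q/(πD²) = 4·0.692/(π·0.576²) = 2.656 m/s
h_f = f(L/D)V²/(2g) = 0.01590·(525/0.576)·2.656²/(2·9.81) = 5.209 m
Δp = ρg·h_f = 1025·9.81·5.209 = 52.38 kPa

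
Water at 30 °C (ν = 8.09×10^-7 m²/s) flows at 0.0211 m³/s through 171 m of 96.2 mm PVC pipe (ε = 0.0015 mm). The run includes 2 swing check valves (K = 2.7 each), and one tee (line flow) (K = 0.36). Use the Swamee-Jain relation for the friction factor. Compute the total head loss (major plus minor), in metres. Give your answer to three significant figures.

V = 4Q/(πD²) = 2.903 m/s; V²/2g = 0.4295 m
Re = 3.45×10^5, ε/D = 1.56×10^-5 → f = 0.01420 (Swamee-Jain)
Major: h_f = f(L/D)·V²/2g = 0.01420·1778·0.4295 = 10.84 m
Minor: ΣK = 5.76; h_m = ΣK·V²/2g = 2.474 m
Total H_L = 10.84 + 2.474 = 13.32 m

H_L ≈ 13.3 m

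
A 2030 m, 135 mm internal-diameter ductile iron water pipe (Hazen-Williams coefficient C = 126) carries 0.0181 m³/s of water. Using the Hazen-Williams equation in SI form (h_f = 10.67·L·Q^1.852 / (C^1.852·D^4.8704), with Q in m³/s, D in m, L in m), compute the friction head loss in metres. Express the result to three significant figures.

h_f = 10.67·2030·0.0181^1.852 / (126^1.852·0.135^4.8704) = 28.49 m

h_f ≈ 28.5 m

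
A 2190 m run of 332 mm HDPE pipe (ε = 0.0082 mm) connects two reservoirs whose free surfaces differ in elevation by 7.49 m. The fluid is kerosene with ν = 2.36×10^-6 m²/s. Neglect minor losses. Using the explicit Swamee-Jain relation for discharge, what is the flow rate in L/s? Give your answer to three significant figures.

Swamee-Jain (Type II): Q = -0.965·√(gD⁵h_f/L)·ln[ε/(3.7D) + √(3.17ν²L/(gD³h_f))]
√(gD⁵h_f/L) = √(9.81·0.332⁵·7.49/2190) = 0.01163
ε/(3.7D) = 6.68×10^-6; √(3.17ν²L/(gD³h_f)) = 1.20×10^-4
Q = -0.965·0.01163·ln(1.266×10^-4) = 0.1007 m³/s
Check: V = 1.16 m/s, Re = 1.64×10^5, f = 0.01636, h_f = 7.45 m ≈ 7.49 m ✓

Q ≈ 101 L/s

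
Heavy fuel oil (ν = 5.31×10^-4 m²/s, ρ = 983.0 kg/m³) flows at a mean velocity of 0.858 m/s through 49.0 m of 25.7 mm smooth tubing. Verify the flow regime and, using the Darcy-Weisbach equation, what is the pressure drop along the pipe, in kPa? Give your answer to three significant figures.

Re = VD/ν = 0.858·0.02570/5.31×10^-4 = 41.5 → laminar (Re < 2300)
f = 64/Re = 1.541
h_f = f(L/D)V²/(2g) = 1.541·(49.0/0.02570)·0.858²/(2·9.81) = 110.3 m
Δp = ρg·h_f = 983.0·9.81·110.3 = 1063 kPa

Δp ≈ 1060 kPa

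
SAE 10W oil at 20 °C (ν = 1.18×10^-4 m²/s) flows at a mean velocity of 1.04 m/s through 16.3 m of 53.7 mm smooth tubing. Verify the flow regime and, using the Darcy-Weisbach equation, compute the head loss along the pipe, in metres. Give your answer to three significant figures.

Re = VD/ν = 1.04·0.05370/1.18×10^-4 = 473 → laminar (Re < 2300)
f = 64/Re = 0.1352
h_f = f(L/D)V²/(2g) = 0.1352·(16.3/0.05370)·1.04²/(2·9.81) = 2.263 m

h_f ≈ 2.26 m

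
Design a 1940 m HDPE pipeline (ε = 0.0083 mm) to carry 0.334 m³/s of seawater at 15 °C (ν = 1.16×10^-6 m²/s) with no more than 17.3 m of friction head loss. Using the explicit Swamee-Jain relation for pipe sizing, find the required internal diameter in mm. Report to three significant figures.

Swamee-Jain (Type III): D = 0.66·[ε^1.25·(LQ²/(gh_f))^4.75 + ν·Q^9.4·(L/(gh_f))^5.2]^0.04
LQ²/(gh_f) = 1.275; L/(gh_f) = 11.43
Term 1 = ε^1.25·(…)^4.75 = 1.41×10^-6; Term 2 = ν·Q^9.4·(…)^5.2 = 1.23×10^-5
D = 0.66·(1.41×10^-6 + 1.23×10^-5)^0.04 = 0.4217 m = 422 mm
Check: V = 2.39 m/s, Re = 8.69×10^5, f = 0.01232, h_f = 16.5 m ≈ 17.3 m ✓

D ≈ 422 mm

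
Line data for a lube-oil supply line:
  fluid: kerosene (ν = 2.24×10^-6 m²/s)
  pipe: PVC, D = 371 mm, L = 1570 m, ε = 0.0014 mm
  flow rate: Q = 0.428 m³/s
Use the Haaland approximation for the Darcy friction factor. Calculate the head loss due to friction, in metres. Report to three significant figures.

V = 4Q/(πD²) = 4·0.428/(π·0.371²) = 3.959 m/s
Re = VD/ν = 3.959·0.371/2.24×10^-6 = 6.56×10^5 → turbulent
ε/D = 0.0014/371 = 3.77×10^-6
Haaland: f = 0.01250
h_f = f(L/D)V²/(2g) = 0.01250·(1570/0.371)·3.959²/(2·9.81) = 42.27 m

h_f ≈ 42.3 m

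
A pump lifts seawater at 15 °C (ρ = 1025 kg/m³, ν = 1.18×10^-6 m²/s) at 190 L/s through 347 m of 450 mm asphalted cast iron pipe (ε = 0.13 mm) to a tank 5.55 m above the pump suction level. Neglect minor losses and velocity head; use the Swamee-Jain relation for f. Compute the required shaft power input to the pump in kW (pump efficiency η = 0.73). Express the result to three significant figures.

P_shaft ≈ 16.9 kW

V = 4Q/(πD²) = 1.195 m/s; Re = 4.56×10^5; ε/D = 2.89×10^-4; f = 0.01639
h_f = f(L/D)V²/2g = 0.9196 m
Total head H = z + h_f = 5.55 + 0.9196 = 6.470 m
P_hyd = ρgQH = 1025·9.81·0.190·6.470 = 12.36 kW
P_shaft = P_hyd/η = 12.36/0.73 = 16.93 kW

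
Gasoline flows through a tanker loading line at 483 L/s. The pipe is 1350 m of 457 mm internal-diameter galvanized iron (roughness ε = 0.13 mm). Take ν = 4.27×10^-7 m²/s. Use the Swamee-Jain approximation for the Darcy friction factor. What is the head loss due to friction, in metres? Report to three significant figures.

h_f ≈ 19.7 m

V = 4Q/(πD²) = 4·0.483/(π·0.457²) = 2.945 m/s
Re = VD/ν = 2.945·0.457/4.27×10^-7 = 3.15×10^6 → turbulent
ε/D = 0.13/457 = 2.84×10^-4
Swamee-Jain: f = 0.01509
h_f = f(L/D)V²/(2g) = 0.01509·(1350/0.457)·2.945²/(2·9.81) = 19.70 m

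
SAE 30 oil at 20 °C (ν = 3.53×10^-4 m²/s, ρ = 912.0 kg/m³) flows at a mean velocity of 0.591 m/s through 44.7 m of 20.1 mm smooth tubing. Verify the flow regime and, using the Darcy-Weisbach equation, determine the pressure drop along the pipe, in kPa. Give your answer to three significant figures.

Re = VD/ν = 0.591·0.02010/3.53×10^-4 = 33.7 → laminar (Re < 2300)
f = 64/Re = 1.902
h_f = f(L/D)V²/(2g) = 1.902·(44.7/0.02010)·0.591²/(2·9.81) = 75.29 m
Δp = ρg·h_f = 912.0·9.81·75.29 = 673.6 kPa

Δp ≈ 674 kPa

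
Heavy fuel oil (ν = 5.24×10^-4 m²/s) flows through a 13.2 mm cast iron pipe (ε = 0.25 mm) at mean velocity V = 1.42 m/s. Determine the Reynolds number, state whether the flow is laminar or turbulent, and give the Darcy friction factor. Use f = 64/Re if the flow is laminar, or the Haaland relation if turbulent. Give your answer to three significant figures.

Re ≈ 35.8; laminar; f = 64/Re ≈ 1.79

Re = VD/ν = 1.420·0.0132/5.24×10^-4 = 35.8
Re < 2300 → laminar → f = 64/Re = 1.789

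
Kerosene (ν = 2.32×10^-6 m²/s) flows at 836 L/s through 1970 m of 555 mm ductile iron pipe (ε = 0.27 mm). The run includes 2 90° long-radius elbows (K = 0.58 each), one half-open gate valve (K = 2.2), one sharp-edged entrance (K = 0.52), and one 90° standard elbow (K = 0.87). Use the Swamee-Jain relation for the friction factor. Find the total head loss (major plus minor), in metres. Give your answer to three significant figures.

H_L ≈ 40.3 m

V = 4Q/(πD²) = 3.456 m/s; V²/2g = 0.6086 m
Re = 8.27×10^5, ε/D = 4.86×10^-4 → f = 0.01732 (Swamee-Jain)
Major: h_f = f(L/D)·V²/2g = 0.01732·3550·0.6086 = 37.41 m
Minor: ΣK = 4.75; h_m = ΣK·V²/2g = 2.891 m
Total H_L = 37.41 + 2.891 = 40.30 m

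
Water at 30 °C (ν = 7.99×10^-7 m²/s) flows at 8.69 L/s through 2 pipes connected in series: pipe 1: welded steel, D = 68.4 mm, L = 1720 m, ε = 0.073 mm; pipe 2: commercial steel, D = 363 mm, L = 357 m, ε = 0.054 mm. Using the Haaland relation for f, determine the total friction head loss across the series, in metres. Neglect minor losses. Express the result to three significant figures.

H ≈ 152 m

Pipe 1: V = 2.365 m/s, Re = 2.02×10^5, ε/D = 0.00107, f = 0.02116, h_1 = f(L/D)V²/2g = 151.7 m
Pipe 2: V = 0.08397 m/s, Re = 3.81×10^4, ε/D = 1.49×10^-4, f = 0.02240, h_2 = f(L/D)V²/2g = 0.007916 m
Series → Q common, losses add: H = Σh = 151.7 m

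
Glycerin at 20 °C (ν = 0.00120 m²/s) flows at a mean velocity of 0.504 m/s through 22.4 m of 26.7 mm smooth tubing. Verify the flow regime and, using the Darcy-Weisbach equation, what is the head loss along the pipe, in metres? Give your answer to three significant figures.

Re = VD/ν = 0.504·0.02670/0.00120 = 11.2 → laminar (Re < 2300)
f = 64/Re = 5.707
h_f = f(L/D)V²/(2g) = 5.707·(22.4/0.02670)·0.504²/(2·9.81) = 61.99 m

h_f ≈ 62.0 m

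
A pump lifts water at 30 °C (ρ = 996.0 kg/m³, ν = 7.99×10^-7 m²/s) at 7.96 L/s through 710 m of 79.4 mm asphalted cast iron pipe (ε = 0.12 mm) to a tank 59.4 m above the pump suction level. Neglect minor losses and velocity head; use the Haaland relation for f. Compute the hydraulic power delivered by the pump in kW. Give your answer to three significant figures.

P_hyd ≈ 6.72 kW

V = 4Q/(πD²) = 1.608 m/s; Re = 1.60×10^5; ε/D = 0.00151; f = 0.02298
h_f = f(L/D)V²/2g = 27.07 m
Total head H = z + h_f = 59.4 + 27.07 = 86.47 m
P_hyd = ρgQH = 996.0·9.81·0.00796·86.47 = 6.725 kW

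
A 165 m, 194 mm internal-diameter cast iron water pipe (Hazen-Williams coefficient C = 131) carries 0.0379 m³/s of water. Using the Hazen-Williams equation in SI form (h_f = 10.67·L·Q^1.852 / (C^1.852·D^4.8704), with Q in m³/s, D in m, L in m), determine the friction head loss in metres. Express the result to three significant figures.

h_f ≈ 1.45 m

h_f = 10.67·165·0.0379^1.852 / (131^1.852·0.194^4.8704) = 1.448 m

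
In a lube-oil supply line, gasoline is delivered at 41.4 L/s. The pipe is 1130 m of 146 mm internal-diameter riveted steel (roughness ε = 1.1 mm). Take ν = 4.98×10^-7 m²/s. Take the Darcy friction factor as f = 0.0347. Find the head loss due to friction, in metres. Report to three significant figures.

h_f ≈ 83.7 m

V = 4Q/(πD²) = 4·0.0414/(π·0.146²) = 2.473 m/s
h_f = f(L/D)V²/(2g) = 0.03470·(1130/0.146)·2.473²/(2·9.81) = 83.71 m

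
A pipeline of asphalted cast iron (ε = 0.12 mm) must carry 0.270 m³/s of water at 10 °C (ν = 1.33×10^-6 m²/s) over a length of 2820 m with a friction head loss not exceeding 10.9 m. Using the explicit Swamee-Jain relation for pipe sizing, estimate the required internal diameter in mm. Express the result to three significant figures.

Swamee-Jain (Type III): D = 0.66·[ε^1.25·(LQ²/(gh_f))^4.75 + ν·Q^9.4·(L/(gh_f))^5.2]^0.04
LQ²/(gh_f) = 1.923; L/(gh_f) = 26.37
Term 1 = ε^1.25·(…)^4.75 = 2.80×10^-4; Term 2 = ν·Q^9.4·(…)^5.2 = 1.47×10^-4
D = 0.66·(2.80×10^-4 + 1.47×10^-4)^0.04 = 0.4839 m = 484 mm
Check: V = 1.47 m/s, Re = 5.34×10^5, f = 0.01586, h_f = 10.2 m ≈ 10.9 m ✓

D ≈ 484 mm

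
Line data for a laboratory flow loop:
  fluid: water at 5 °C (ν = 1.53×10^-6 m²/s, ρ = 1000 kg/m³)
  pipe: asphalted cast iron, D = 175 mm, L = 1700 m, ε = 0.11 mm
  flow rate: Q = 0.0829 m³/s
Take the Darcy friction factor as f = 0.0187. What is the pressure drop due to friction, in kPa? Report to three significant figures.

V = 4Q/(πD²) = 4·0.0829/(π·0.175²) = 3.447 m/s
h_f = f(L/D)V²/(2g) = 0.01870·(1700/0.175)·3.447²/(2·9.81) = 110.0 m
Δp = ρg·h_f = 1000·9.81·110.0 = 1079 kPa

Δp ≈ 1080 kPa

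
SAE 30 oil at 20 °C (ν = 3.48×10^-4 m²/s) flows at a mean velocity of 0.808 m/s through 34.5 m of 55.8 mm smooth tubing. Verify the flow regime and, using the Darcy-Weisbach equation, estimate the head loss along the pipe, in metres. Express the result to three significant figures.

Re = VD/ν = 0.808·0.05580/3.48×10^-4 = 130 → laminar (Re < 2300)
f = 64/Re = 0.4940
h_f = f(L/D)V²/(2g) = 0.4940·(34.5/0.05580)·0.808²/(2·9.81) = 10.16 m

h_f ≈ 10.2 m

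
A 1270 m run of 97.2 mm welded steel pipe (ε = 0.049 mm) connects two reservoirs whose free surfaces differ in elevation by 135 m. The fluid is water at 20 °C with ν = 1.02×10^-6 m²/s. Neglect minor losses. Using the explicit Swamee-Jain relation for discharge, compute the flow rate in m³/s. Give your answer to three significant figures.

Swamee-Jain (Type II): Q = -0.965·√(gD⁵h_f/L)·ln[ε/(3.7D) + √(3.17ν²L/(gD³h_f))]
√(gD⁵h_f/L) = √(9.81·0.0972⁵·135/1270) = 0.003008
ε/(3.7D) = 1.36×10^-4; √(3.17ν²L/(gD³h_f)) = 5.87×10^-5
Q = -0.965·0.003008·ln(1.949×10^-4) = 0.02480 m³/s
Check: V = 3.34 m/s, Re = 3.18×10^5, f = 0.01828, h_f = 136 m ≈ 135 m ✓

Q ≈ 0.0248 m³/s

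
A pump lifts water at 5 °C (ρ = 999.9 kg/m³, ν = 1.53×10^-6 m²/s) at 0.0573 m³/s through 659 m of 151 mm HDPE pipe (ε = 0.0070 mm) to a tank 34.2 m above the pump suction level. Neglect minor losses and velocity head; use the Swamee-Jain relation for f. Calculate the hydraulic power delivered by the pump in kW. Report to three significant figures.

V = 4Q/(πD²) = 3.200 m/s; Re = 3.16×10^5; ε/D = 4.64×10^-5; f = 0.01478
h_f = f(L/D)V²/2g = 33.65 m
Total head H = z + h_f = 34.2 + 33.65 = 67.85 m
P_hyd = ρgQH = 999.9·9.81·0.0573·67.85 = 38.13 kW

P_hyd ≈ 38.1 kW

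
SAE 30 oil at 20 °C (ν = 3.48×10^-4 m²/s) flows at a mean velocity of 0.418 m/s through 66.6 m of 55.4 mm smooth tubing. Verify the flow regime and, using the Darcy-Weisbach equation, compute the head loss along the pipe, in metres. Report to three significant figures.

Re = VD/ν = 0.418·0.05540/3.48×10^-4 = 66.5 → laminar (Re < 2300)
f = 64/Re = 0.9618
h_f = f(L/D)V²/(2g) = 0.9618·(66.6/0.05540)·0.418²/(2·9.81) = 10.30 m

h_f ≈ 10.3 m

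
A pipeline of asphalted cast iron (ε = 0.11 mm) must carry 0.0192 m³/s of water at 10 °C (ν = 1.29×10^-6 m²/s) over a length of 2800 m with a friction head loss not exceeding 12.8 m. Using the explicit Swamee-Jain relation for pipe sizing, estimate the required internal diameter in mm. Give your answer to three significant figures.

Swamee-Jain (Type III): D = 0.66·[ε^1.25·(LQ²/(gh_f))^4.75 + ν·Q^9.4·(L/(gh_f))^5.2]^0.04
LQ²/(gh_f) = 0.008220; L/(gh_f) = 22.30
Term 1 = ε^1.25·(…)^4.75 = 1.40×10^-15; Term 2 = ν·Q^9.4·(…)^5.2 = 9.65×10^-16
D = 0.66·(1.40×10^-15 + 9.65×10^-16)^0.04 = 0.1716 m = 172 mm
Check: V = 0.830 m/s, Re = 1.10×10^5, f = 0.02077, h_f = 11.9 m ≈ 12.8 m ✓

D ≈ 172 mm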